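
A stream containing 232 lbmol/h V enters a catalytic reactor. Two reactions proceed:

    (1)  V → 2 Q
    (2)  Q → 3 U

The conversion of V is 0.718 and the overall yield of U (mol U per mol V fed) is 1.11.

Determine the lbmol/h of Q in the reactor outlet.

247 lbmol/h

Conversion of V: V consumed = 1ξ₁ = 0.718 × 232 → ξ₁ = 166.6 lbmol/h.
Yield of U: 3ξ₂ / 232 = 1.11 → ξ₂ = 85.84 lbmol/h.
Outlet amounts (n = n₀ + Σ ν·ξ):
  V: 232 − 1(166.6) = 65.42
  Q: 0 + 2(166.6) − 1(85.84) = 247.3
  U: 0 + 3(85.84) = 257.5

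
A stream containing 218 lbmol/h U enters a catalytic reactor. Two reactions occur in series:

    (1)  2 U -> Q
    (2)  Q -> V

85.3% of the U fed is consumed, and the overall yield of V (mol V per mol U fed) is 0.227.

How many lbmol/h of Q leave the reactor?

Conversion of U: U consumed = 2ξ₁ = 0.853 × 218 → ξ₁ = 92.98 lbmol/h.
Yield of V: 1ξ₂ / 218 = 0.227 → ξ₂ = 49.49 lbmol/h.
Outlet amounts (n = n₀ + Σ ν·ξ):
  U: 218 − 2(92.98) = 32.05
  Q: 0 + 1(92.98) − 1(49.49) = 43.49
  V: 0 + 1(49.49) = 49.49

43.5 lbmol/h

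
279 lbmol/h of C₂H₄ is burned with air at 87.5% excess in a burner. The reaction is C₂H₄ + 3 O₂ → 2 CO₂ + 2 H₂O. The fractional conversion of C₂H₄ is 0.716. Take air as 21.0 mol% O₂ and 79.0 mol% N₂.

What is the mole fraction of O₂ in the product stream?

0.125

Stoichiometric O₂ = 3 × 279 = 837 lbmol/h; O₂ fed = 837 × 1.875 = 1569 lbmol/h.
N₂ fed = 1569 × 79/21 = 5904 lbmol/h.
Fuel reacted = 0.716 × 279 → ξ = 199.8 lbmol/h.
Outlet (n = n₀ + ν ξ):
  C₂H₄: 279 − 1(199.8) = 79.24
  O₂: 1569 − 3(199.8) = 970.1
  N₂: 5904 (inert)
  CO₂: 0 + 2(199.8) = 399.5
  H₂O: 0 + 2(199.8) = 399.5
Total out = 7752 lbmol/h; y_O₂ = 970.1 / 7752 = 0.1251.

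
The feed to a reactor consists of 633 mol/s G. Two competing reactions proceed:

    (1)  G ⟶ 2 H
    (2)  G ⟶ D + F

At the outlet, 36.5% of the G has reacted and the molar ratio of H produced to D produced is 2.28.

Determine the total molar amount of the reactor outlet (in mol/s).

Conversion of G: G consumed = 0.365 × 633 = 231 mol/s = 1ξ₁ + 1ξ₂.
Selectivity: 2ξ₁ / (1ξ₂) = 2.28 → ξ₁ = 1.14 ξ₂.
Substitute: (1·1.14 + 1) ξ₂ = 231 → ξ₂ = 108 mol/s, ξ₁ = 123.1 mol/s.
Outlet amounts (n = n₀ + Σ ν·ξ):
  G: 633 − 1(123.1) − 1(108) = 402
  H: 0 + 2(123.1) = 246.2
  D: 0 + 1(108) = 108
  F: 0 + 1(108) = 108
Total out = 402 + 246.2 + 108 + 108 = 864 mol/s.

864 mol/s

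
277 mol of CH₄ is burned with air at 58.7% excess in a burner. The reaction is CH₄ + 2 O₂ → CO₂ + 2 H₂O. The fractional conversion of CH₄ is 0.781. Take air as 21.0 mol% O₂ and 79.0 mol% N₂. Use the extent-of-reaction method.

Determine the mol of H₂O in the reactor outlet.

Stoichiometric O₂ = 2 × 277 = 554 mol; O₂ fed = 554 × 1.587 = 879.2 mol.
N₂ fed = 879.2 × 79/21 = 3307 mol.
Fuel reacted = 0.781 × 277 → ξ = 216.3 mol.
Outlet (n = n₀ + ν ξ):
  CH₄: 277 − 1(216.3) = 60.66
  O₂: 879.2 − 2(216.3) = 446.5
  N₂: 3307 (inert)
  CO₂: 0 + 1(216.3) = 216.3
  H₂O: 0 + 2(216.3) = 432.7

433 mol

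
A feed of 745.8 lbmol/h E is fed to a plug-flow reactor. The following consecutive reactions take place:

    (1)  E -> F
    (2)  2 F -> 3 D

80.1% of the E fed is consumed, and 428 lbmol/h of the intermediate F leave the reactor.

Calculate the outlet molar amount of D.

254 lbmol/h

Conversion of E: E consumed = 1ξ₁ = 0.801 × 745.8 → ξ₁ = 597.4 lbmol/h.
F balance: n_F = 0 + 1ξ₁ − 2ξ₂ = 428 → ξ₂ = (1·597.4 − 428)/2 = 84.69 lbmol/h.
Outlet amounts (n = n₀ + Σ ν·ξ):
  E: 745.8 − 1(597.4) = 148.4
  F: 0 + 1(597.4) − 2(84.69) = 428
  D: 0 + 3(84.69) = 254.1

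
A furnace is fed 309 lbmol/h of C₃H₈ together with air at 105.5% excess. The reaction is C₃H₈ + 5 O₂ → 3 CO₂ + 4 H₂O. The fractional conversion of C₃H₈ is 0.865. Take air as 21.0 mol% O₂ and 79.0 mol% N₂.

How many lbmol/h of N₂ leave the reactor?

Stoichiometric O₂ = 5 × 309 = 1545 lbmol/h; O₂ fed = 1545 × 2.055 = 3175 lbmol/h.
N₂ fed = 3175 × 79/21 = 11940 lbmol/h.
Fuel reacted = 0.865 × 309 → ξ = 267.3 lbmol/h.
Outlet (n = n₀ + ν ξ):
  C₃H₈: 309 − 1(267.3) = 41.71
  O₂: 3175 − 5(267.3) = 1839
  N₂: 11940 (inert)
  CO₂: 0 + 3(267.3) = 801.9
  H₂O: 0 + 4(267.3) = 1069

11900 lbmol/h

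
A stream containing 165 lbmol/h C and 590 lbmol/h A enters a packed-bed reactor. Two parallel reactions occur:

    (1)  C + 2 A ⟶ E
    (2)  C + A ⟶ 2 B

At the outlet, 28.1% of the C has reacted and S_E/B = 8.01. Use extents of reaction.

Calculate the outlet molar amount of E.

43.6 lbmol/h

Conversion of C: C consumed = 0.281 × 165 = 46.37 lbmol/h = 1ξ₁ + 1ξ₂.
Selectivity: 1ξ₁ / (2ξ₂) = 8.01 → ξ₁ = 16.02 ξ₂.
Substitute: (1·16.02 + 1) ξ₂ = 46.37 → ξ₂ = 2.724 lbmol/h, ξ₁ = 43.64 lbmol/h.
Outlet amounts (n = n₀ + Σ ν·ξ):
  C: 165 − 1(43.64) − 1(2.724) = 118.6
  A: 590 − 2(43.64) − 1(2.724) = 500
  E: 0 + 1(43.64) = 43.64
  B: 0 + 2(2.724) = 5.448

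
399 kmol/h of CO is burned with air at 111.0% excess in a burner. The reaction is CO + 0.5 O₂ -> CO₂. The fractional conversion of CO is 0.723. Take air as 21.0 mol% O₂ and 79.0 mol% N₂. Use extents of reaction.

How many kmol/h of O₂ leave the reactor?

Stoichiometric O₂ = 0.5 × 399 = 199.5 kmol/h; O₂ fed = 199.5 × 2.110 = 420.9 kmol/h.
N₂ fed = 420.9 × 79/21 = 1584 kmol/h.
Fuel reacted = 0.723 × 399 → ξ = 288.5 kmol/h.
Outlet (n = n₀ + ν ξ):
  CO: 399 − 1(288.5) = 110.5
  O₂: 420.9 − 0.5(288.5) = 276.7
  N₂: 1584 (inert)
  CO₂: 0 + 1(288.5) = 288.5

277 kmol/h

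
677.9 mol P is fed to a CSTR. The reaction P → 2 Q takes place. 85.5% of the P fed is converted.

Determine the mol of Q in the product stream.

1160 mol

P reacted = 0.855 × 677.9 = 579.6 mol; ν_P = −1, so ξ = 579.6/1 = 579.6 mol.
Outlet amounts (n = n₀ + ν ξ):
  P: 677.9 − 1(579.6) = 98.3
  Q: 0 + 2(579.6) = 1159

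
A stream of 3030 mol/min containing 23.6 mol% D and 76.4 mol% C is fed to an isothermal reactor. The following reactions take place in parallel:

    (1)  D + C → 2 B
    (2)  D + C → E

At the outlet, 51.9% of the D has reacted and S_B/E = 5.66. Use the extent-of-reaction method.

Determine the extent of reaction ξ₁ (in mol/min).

Conversion of D: D consumed = 0.519 × 715.1 = 371.1 mol/min = 1ξ₁ + 1ξ₂.
Selectivity: 2ξ₁ / (1ξ₂) = 5.66 → ξ₁ = 2.83 ξ₂.
Substitute: (1·2.83 + 1) ξ₂ = 371.1 → ξ₂ = 96.9 mol/min, ξ₁ = 274.2 mol/min.
Outlet amounts (n = n₀ + Σ ν·ξ):
  D: 715.1 − 1(274.2) − 1(96.9) = 344
  C: 2315 − 1(274.2) − 1(96.9) = 1944
  B: 0 + 2(274.2) = 548.5
  E: 0 + 1(96.9) = 96.9

ξ₁ = 274 mol/min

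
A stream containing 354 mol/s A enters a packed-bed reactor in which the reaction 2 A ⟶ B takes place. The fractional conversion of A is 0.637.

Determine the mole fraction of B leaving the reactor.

A reacted = 0.637 × 354 = 225.5 mol/s; ν_A = −2, so ξ = 225.5/2 = 112.7 mol/s.
Outlet amounts (n = n₀ + ν ξ):
  A: 354 − 2(112.7) = 128.5
  B: 0 + 1(112.7) = 112.7
Total out = 241.3 mol/s; y_B = 112.7 / 241.3 = 0.4674.

0.467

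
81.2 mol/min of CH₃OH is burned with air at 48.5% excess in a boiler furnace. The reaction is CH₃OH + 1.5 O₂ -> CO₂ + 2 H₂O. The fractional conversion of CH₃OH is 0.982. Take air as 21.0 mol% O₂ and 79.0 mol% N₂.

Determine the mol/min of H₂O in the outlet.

159 mol/min

Stoichiometric O₂ = 1.5 × 81.2 = 121.8 mol/min; O₂ fed = 121.8 × 1.485 = 180.9 mol/min.
N₂ fed = 180.9 × 79/21 = 680.4 mol/min.
Fuel reacted = 0.982 × 81.2 → ξ = 79.74 mol/min.
Outlet (n = n₀ + ν ξ):
  CH₃OH: 81.2 − 1(79.74) = 1.462
  O₂: 180.9 − 1.5(79.74) = 61.27
  N₂: 680.4 (inert)
  CO₂: 0 + 1(79.74) = 79.74
  H₂O: 0 + 2(79.74) = 159.5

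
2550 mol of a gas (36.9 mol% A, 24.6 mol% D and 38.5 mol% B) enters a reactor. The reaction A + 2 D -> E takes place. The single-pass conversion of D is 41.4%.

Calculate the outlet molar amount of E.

D reacted = 0.414 × 627.3 = 259.7 mol; ν_D = −2, so ξ = 259.7/2 = 129.9 mol.
Outlet amounts (n = n₀ + ν ξ):
  A: 941 − 1(129.9) = 811.1
  D: 627.3 − 2(129.9) = 367.6
  E: 0 + 1(129.9) = 129.9
  B: 981.8 (inert)

130 mol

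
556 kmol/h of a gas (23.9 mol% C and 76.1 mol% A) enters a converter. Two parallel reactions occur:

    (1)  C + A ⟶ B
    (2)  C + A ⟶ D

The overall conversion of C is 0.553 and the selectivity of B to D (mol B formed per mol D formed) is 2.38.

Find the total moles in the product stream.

Conversion of C: C consumed = 0.553 × 132.9 = 73.48 kmol/h = 1ξ₁ + 1ξ₂.
Selectivity: 1ξ₁ / (1ξ₂) = 2.38 → ξ₁ = 2.38 ξ₂.
Substitute: (1·2.38 + 1) ξ₂ = 73.48 → ξ₂ = 21.74 kmol/h, ξ₁ = 51.74 kmol/h.
Outlet amounts (n = n₀ + Σ ν·ξ):
  C: 132.9 − 1(51.74) − 1(21.74) = 59.4
  A: 423.1 − 1(51.74) − 1(21.74) = 349.6
  B: 0 + 1(51.74) = 51.74
  D: 0 + 1(21.74) = 21.74
Total out = 59.4 + 349.6 + 51.74 + 21.74 = 482.5 kmol/h.

483 kmol/h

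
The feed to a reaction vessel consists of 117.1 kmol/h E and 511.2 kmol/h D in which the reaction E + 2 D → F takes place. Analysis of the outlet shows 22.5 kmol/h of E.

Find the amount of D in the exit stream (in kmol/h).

322 kmol/h

For E: n = n₀ − 1ξ → 22.5 = 117.1 − 1ξ, giving ξ = 94.6 kmol/h.
Outlet amounts (n = n₀ + ν ξ):
  E: 117.1 − 1(94.6) = 22.5
  D: 511.2 − 2(94.6) = 322
  F: 0 + 1(94.6) = 94.6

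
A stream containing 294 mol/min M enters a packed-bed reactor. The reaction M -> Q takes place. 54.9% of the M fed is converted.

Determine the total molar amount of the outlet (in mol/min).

294 mol/min

M reacted = 0.549 × 294 = 161.4 mol/min; ν_M = −1, so ξ = 161.4/1 = 161.4 mol/min.
Outlet amounts (n = n₀ + ν ξ):
  M: 294 − 1(161.4) = 132.6
  Q: 0 + 1(161.4) = 161.4
Total out = 132.6 + 161.4 = 294 mol/min.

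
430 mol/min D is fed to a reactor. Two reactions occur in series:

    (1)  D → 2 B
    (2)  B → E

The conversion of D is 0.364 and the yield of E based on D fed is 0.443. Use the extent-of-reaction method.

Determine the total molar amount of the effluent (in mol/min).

Conversion of D: D consumed = 1ξ₁ = 0.364 × 430 → ξ₁ = 156.5 mol/min.
Yield of E: 1ξ₂ / 430 = 0.443 → ξ₂ = 190.5 mol/min.
Outlet amounts (n = n₀ + Σ ν·ξ):
  D: 430 − 1(156.5) = 273.5
  B: 0 + 2(156.5) − 1(190.5) = 122.5
  E: 0 + 1(190.5) = 190.5
Total out = 273.5 + 122.5 + 190.5 = 586.5 mol/min.

587 mol/min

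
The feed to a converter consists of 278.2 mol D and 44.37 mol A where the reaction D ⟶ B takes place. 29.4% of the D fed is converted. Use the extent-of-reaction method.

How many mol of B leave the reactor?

81.8 mol

D reacted = 0.294 × 278.2 = 81.79 mol; ν_D = −1, so ξ = 81.79/1 = 81.79 mol.
Outlet amounts (n = n₀ + ν ξ):
  D: 278.2 − 1(81.79) = 196.4
  B: 0 + 1(81.79) = 81.79
  A: 44.37 (inert)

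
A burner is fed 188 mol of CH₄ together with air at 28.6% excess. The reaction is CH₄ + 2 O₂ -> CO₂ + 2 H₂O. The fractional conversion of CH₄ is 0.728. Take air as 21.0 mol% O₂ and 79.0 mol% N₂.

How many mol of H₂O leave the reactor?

274 mol

Stoichiometric O₂ = 2 × 188 = 376 mol; O₂ fed = 376 × 1.286 = 483.5 mol.
N₂ fed = 483.5 × 79/21 = 1819 mol.
Fuel reacted = 0.728 × 188 → ξ = 136.9 mol.
Outlet (n = n₀ + ν ξ):
  CH₄: 188 − 1(136.9) = 51.14
  O₂: 483.5 − 2(136.9) = 209.8
  N₂: 1819 (inert)
  CO₂: 0 + 1(136.9) = 136.9
  H₂O: 0 + 2(136.9) = 273.7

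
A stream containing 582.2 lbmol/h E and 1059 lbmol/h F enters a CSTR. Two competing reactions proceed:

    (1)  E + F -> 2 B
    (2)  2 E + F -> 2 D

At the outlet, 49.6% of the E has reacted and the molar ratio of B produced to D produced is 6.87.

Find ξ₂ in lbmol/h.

Conversion of E: E consumed = 0.496 × 582.2 = 288.8 lbmol/h = 1ξ₁ + 2ξ₂.
Selectivity: 2ξ₁ / (2ξ₂) = 6.87 → ξ₁ = 6.87 ξ₂.
Substitute: (1·6.87 + 2) ξ₂ = 288.8 → ξ₂ = 32.56 lbmol/h, ξ₁ = 223.7 lbmol/h.
Outlet amounts (n = n₀ + Σ ν·ξ):
  E: 582.2 − 1(223.7) − 2(32.56) = 293.4
  F: 1059 − 1(223.7) − 1(32.56) = 802.8
  B: 0 + 2(223.7) = 447.3
  D: 0 + 2(32.56) = 65.11

ξ₂ = 32.6 lbmol/h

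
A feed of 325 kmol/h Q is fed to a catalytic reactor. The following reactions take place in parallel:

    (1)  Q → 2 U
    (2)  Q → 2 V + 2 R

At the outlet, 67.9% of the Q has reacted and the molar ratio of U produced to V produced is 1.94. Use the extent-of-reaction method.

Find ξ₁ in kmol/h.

ξ₁ = 146 kmol/h

Conversion of Q: Q consumed = 0.679 × 325 = 220.7 kmol/h = 1ξ₁ + 1ξ₂.
Selectivity: 2ξ₁ / (2ξ₂) = 1.94 → ξ₁ = 1.94 ξ₂.
Substitute: (1·1.94 + 1) ξ₂ = 220.7 → ξ₂ = 75.06 kmol/h, ξ₁ = 145.6 kmol/h.
Outlet amounts (n = n₀ + Σ ν·ξ):
  Q: 325 − 1(145.6) − 1(75.06) = 104.3
  U: 0 + 2(145.6) = 291.2
  V: 0 + 2(75.06) = 150.1
  R: 0 + 2(75.06) = 150.1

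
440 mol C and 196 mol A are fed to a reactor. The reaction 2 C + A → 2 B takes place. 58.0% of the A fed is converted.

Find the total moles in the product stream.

522 mol

A reacted = 0.58 × 196 = 113.7 mol; ν_A = −1, so ξ = 113.7/1 = 113.7 mol.
Outlet amounts (n = n₀ + ν ξ):
  C: 440 − 2(113.7) = 212.6
  A: 196 − 1(113.7) = 82.32
  B: 0 + 2(113.7) = 227.4
Total out = 212.6 + 82.32 + 227.4 = 522.3 mol.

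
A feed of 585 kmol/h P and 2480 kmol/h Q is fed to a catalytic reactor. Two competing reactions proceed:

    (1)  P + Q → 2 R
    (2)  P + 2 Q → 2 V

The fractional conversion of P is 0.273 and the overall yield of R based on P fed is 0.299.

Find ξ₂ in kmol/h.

Yield of R: 2ξ₁ / 585 = 0.299 → ξ₁ = 87.46 kmol/h.
Conversion of P: 1ξ₁ + 1ξ₂ = 0.273 × 585 = 159.7 → ξ₂ = 72.25 kmol/h.
Outlet amounts (n = n₀ + Σ ν·ξ):
  P: 585 − 1(87.46) − 1(72.25) = 425.3
  Q: 2480 − 1(87.46) − 2(72.25) = 2248
  R: 0 + 2(87.46) = 174.9
  V: 0 + 2(72.25) = 144.5

ξ₂ = 72.2 kmol/h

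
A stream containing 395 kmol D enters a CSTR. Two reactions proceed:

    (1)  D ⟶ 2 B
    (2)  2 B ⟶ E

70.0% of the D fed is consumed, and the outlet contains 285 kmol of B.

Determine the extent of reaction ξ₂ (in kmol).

ξ₂ = 134 kmol

Conversion of D: D consumed = 1ξ₁ = 0.7 × 395 → ξ₁ = 276.5 kmol.
B balance: n_B = 0 + 2ξ₁ − 2ξ₂ = 285 → ξ₂ = (2·276.5 − 285)/2 = 134 kmol.
Outlet amounts (n = n₀ + Σ ν·ξ):
  D: 395 − 1(276.5) = 118.5
  B: 0 + 2(276.5) − 2(134) = 285
  E: 0 + 1(134) = 134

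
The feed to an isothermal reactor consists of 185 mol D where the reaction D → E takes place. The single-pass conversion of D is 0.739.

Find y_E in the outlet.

0.739

D reacted = 0.739 × 185 = 136.7 mol; ν_D = −1, so ξ = 136.7/1 = 136.7 mol.
Outlet amounts (n = n₀ + ν ξ):
  D: 185 − 1(136.7) = 48.28
  E: 0 + 1(136.7) = 136.7
Total out = 185 mol; y_E = 136.7 / 185 = 0.739.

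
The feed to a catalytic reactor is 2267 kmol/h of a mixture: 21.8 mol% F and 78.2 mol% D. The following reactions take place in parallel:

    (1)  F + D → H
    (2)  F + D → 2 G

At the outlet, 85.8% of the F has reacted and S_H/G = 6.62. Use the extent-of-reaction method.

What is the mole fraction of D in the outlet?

0.72

Conversion of F: F consumed = 0.858 × 494.2 = 424 kmol/h = 1ξ₁ + 1ξ₂.
Selectivity: 1ξ₁ / (2ξ₂) = 6.62 → ξ₁ = 13.24 ξ₂.
Substitute: (1·13.24 + 1) ξ₂ = 424 → ξ₂ = 29.78 kmol/h, ξ₁ = 394.3 kmol/h.
Outlet amounts (n = n₀ + Σ ν·ξ):
  F: 494.2 − 1(394.3) − 1(29.78) = 70.18
  D: 1773 − 1(394.3) − 1(29.78) = 1349
  H: 0 + 1(394.3) = 394.3
  G: 0 + 2(29.78) = 59.55
Total out = 1873 kmol/h; y_D = 1349 / 1873 = 0.7202.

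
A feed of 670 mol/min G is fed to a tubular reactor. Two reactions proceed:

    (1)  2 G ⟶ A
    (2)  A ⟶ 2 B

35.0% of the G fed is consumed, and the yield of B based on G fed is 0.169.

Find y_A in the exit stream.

0.0995

Conversion of G: G consumed = 2ξ₁ = 0.35 × 670 → ξ₁ = 117.2 mol/min.
Yield of B: 2ξ₂ / 670 = 0.169 → ξ₂ = 56.62 mol/min.
Outlet amounts (n = n₀ + Σ ν·ξ):
  G: 670 − 2(117.2) = 435.5
  A: 0 + 1(117.2) − 1(56.62) = 60.63
  B: 0 + 2(56.62) = 113.2
Total out = 609.4 mol/min; y_A = 60.63 / 609.4 = 0.09951.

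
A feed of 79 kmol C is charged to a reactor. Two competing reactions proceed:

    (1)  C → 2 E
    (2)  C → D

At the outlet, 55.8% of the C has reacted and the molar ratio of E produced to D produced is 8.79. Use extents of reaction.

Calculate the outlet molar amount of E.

71.8 kmol

Conversion of C: C consumed = 0.558 × 79 = 44.08 kmol = 1ξ₁ + 1ξ₂.
Selectivity: 2ξ₁ / (1ξ₂) = 8.79 → ξ₁ = 4.395 ξ₂.
Substitute: (1·4.395 + 1) ξ₂ = 44.08 → ξ₂ = 8.171 kmol, ξ₁ = 35.91 kmol.
Outlet amounts (n = n₀ + Σ ν·ξ):
  C: 79 − 1(35.91) − 1(8.171) = 34.92
  E: 0 + 2(35.91) = 71.82
  D: 0 + 1(8.171) = 8.171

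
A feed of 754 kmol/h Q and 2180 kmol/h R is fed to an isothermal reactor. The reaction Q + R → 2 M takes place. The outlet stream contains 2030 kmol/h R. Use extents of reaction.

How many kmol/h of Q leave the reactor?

For R: n = n₀ − 1ξ → 2030 = 2180 − 1ξ, giving ξ = 150 kmol/h.
Outlet amounts (n = n₀ + ν ξ):
  Q: 754 − 1(150) = 604
  R: 2180 − 1(150) = 2030
  M: 0 + 2(150) = 300

604 kmol/h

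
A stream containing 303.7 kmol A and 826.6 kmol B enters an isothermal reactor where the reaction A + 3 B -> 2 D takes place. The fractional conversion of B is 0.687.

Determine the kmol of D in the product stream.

B reacted = 0.687 × 826.6 = 567.9 kmol; ν_B = −3, so ξ = 567.9/3 = 189.3 kmol.
Outlet amounts (n = n₀ + ν ξ):
  A: 303.7 − 1(189.3) = 114.4
  B: 826.6 − 3(189.3) = 258.7
  D: 0 + 2(189.3) = 378.6

379 kmol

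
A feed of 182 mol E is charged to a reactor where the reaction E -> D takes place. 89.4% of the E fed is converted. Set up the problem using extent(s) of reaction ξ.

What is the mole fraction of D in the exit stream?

0.894

E reacted = 0.894 × 182 = 162.7 mol; ν_E = −1, so ξ = 162.7/1 = 162.7 mol.
Outlet amounts (n = n₀ + ν ξ):
  E: 182 − 1(162.7) = 19.29
  D: 0 + 1(162.7) = 162.7
Total out = 182 mol; y_D = 162.7 / 182 = 0.894.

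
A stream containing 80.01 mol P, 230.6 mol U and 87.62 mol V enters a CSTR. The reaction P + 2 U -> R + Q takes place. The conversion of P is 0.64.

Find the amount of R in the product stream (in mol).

51.2 mol

P reacted = 0.64 × 80.01 = 51.21 mol; ν_P = −1, so ξ = 51.21/1 = 51.21 mol.
Outlet amounts (n = n₀ + ν ξ):
  P: 80.01 − 1(51.21) = 28.8
  U: 230.6 − 2(51.21) = 128.2
  R: 0 + 1(51.21) = 51.21
  Q: 0 + 1(51.21) = 51.21
  V: 87.62 (inert)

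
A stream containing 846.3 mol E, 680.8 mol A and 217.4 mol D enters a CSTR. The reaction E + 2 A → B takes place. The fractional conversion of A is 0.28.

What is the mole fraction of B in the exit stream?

0.0613

A reacted = 0.28 × 680.8 = 190.6 mol; ν_A = −2, so ξ = 190.6/2 = 95.31 mol.
Outlet amounts (n = n₀ + ν ξ):
  E: 846.3 − 1(95.31) = 751
  A: 680.8 − 2(95.31) = 490.2
  B: 0 + 1(95.31) = 95.31
  D: 217.4 (inert)
Total out = 1554 mol; y_B = 95.31 / 1554 = 0.06134.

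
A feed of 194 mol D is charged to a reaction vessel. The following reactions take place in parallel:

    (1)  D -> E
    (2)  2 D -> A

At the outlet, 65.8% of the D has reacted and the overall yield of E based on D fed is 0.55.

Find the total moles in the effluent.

Yield of E: 1ξ₁ / 194 = 0.55 → ξ₁ = 106.7 mol.
Conversion of D: 1ξ₁ + 2ξ₂ = 0.658 × 194 = 127.7 → ξ₂ = 10.48 mol.
Outlet amounts (n = n₀ + Σ ν·ξ):
  D: 194 − 1(106.7) − 2(10.48) = 66.35
  E: 0 + 1(106.7) = 106.7
  A: 0 + 1(10.48) = 10.48
Total out = 66.35 + 106.7 + 10.48 = 183.5 mol.

184 mol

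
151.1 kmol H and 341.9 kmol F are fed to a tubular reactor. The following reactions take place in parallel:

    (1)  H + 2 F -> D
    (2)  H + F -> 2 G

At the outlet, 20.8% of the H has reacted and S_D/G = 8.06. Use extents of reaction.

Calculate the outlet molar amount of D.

29.6 kmol

Conversion of H: H consumed = 0.208 × 151.1 = 31.43 kmol = 1ξ₁ + 1ξ₂.
Selectivity: 1ξ₁ / (2ξ₂) = 8.06 → ξ₁ = 16.12 ξ₂.
Substitute: (1·16.12 + 1) ξ₂ = 31.43 → ξ₂ = 1.836 kmol, ξ₁ = 29.59 kmol.
Outlet amounts (n = n₀ + Σ ν·ξ):
  H: 151.1 − 1(29.59) − 1(1.836) = 119.7
  F: 341.9 − 2(29.59) − 1(1.836) = 280.9
  D: 0 + 1(29.59) = 29.59
  G: 0 + 2(1.836) = 3.672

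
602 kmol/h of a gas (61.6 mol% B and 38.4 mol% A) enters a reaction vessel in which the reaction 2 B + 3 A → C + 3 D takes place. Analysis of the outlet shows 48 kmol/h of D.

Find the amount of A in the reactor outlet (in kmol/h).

183 kmol/h

For D: n = n₀ + 3ξ → 48 = 0 + 3ξ, giving ξ = 16 kmol/h.
Outlet amounts (n = n₀ + ν ξ):
  B: 370.8 − 2(16) = 338.8
  A: 231.2 − 3(16) = 183.2
  C: 0 + 1(16) = 16
  D: 0 + 3(16) = 48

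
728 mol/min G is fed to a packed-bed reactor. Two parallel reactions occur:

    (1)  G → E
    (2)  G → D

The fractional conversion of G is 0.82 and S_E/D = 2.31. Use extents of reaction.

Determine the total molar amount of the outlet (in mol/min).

Conversion of G: G consumed = 0.82 × 728 = 597 mol/min = 1ξ₁ + 1ξ₂.
Selectivity: 1ξ₁ / (1ξ₂) = 2.31 → ξ₁ = 2.31 ξ₂.
Substitute: (1·2.31 + 1) ξ₂ = 597 → ξ₂ = 180.4 mol/min, ξ₁ = 416.6 mol/min.
Outlet amounts (n = n₀ + Σ ν·ξ):
  G: 728 − 1(416.6) − 1(180.4) = 131
  E: 0 + 1(416.6) = 416.6
  D: 0 + 1(180.4) = 180.4
Total out = 131 + 416.6 + 180.4 = 728 mol/min.

728 mol/min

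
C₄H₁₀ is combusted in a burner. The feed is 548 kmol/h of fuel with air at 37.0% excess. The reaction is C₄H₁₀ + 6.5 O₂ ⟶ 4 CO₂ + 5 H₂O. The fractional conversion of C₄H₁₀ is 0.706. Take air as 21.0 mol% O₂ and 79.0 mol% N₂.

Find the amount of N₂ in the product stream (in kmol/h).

Stoichiometric O₂ = 6.5 × 548 = 3562 kmol/h; O₂ fed = 3562 × 1.370 = 4880 kmol/h.
N₂ fed = 4880 × 79/21 = 18360 kmol/h.
Fuel reacted = 0.706 × 548 → ξ = 386.9 kmol/h.
Outlet (n = n₀ + ν ξ):
  C₄H₁₀: 548 − 1(386.9) = 161.1
  O₂: 4880 − 6.5(386.9) = 2365
  N₂: 18360 (inert)
  CO₂: 0 + 4(386.9) = 1548
  H₂O: 0 + 5(386.9) = 1934

18400 kmol/h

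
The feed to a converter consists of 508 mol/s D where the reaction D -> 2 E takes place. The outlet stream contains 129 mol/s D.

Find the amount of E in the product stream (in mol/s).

758 mol/s

For D: n = n₀ − 1ξ → 129 = 508 − 1ξ, giving ξ = 379 mol/s.
Outlet amounts (n = n₀ + ν ξ):
  D: 508 − 1(379) = 129
  E: 0 + 2(379) = 758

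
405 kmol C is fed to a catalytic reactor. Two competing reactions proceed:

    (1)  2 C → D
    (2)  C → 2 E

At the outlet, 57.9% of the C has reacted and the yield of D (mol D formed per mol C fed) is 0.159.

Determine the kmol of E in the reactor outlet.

211 kmol

Yield of D: 1ξ₁ / 405 = 0.159 → ξ₁ = 64.39 kmol.
Conversion of C: 2ξ₁ + 1ξ₂ = 0.579 × 405 = 234.5 → ξ₂ = 105.7 kmol.
Outlet amounts (n = n₀ + Σ ν·ξ):
  C: 405 − 2(64.39) − 1(105.7) = 170.5
  D: 0 + 1(64.39) = 64.39
  E: 0 + 2(105.7) = 211.4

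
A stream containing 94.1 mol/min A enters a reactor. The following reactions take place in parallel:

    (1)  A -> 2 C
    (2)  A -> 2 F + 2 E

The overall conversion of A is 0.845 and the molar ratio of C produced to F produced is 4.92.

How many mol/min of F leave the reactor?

Conversion of A: A consumed = 0.845 × 94.1 = 79.51 mol/min = 1ξ₁ + 1ξ₂.
Selectivity: 2ξ₁ / (2ξ₂) = 4.92 → ξ₁ = 4.92 ξ₂.
Substitute: (1·4.92 + 1) ξ₂ = 79.51 → ξ₂ = 13.43 mol/min, ξ₁ = 66.08 mol/min.
Outlet amounts (n = n₀ + Σ ν·ξ):
  A: 94.1 − 1(66.08) − 1(13.43) = 14.59
  C: 0 + 2(66.08) = 132.2
  F: 0 + 2(13.43) = 26.86
  E: 0 + 2(13.43) = 26.86

26.9 mol/min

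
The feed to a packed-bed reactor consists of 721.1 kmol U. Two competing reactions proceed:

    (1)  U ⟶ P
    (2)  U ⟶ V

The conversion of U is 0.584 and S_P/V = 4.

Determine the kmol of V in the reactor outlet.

Conversion of U: U consumed = 0.584 × 721.1 = 421.1 kmol = 1ξ₁ + 1ξ₂.
Selectivity: 1ξ₁ / (1ξ₂) = 4 → ξ₁ = 4 ξ₂.
Substitute: (1·4 + 1) ξ₂ = 421.1 → ξ₂ = 84.22 kmol, ξ₁ = 336.9 kmol.
Outlet amounts (n = n₀ + Σ ν·ξ):
  U: 721.1 − 1(336.9) − 1(84.22) = 300
  P: 0 + 1(336.9) = 336.9
  V: 0 + 1(84.22) = 84.22

84.2 kmol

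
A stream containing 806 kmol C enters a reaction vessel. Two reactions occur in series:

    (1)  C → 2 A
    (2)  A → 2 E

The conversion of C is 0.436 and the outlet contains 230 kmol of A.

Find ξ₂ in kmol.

ξ₂ = 473 kmol

Conversion of C: C consumed = 1ξ₁ = 0.436 × 806 → ξ₁ = 351.4 kmol.
A balance: n_A = 0 + 2ξ₁ − 1ξ₂ = 230 → ξ₂ = (2·351.4 − 230)/1 = 472.8 kmol.
Outlet amounts (n = n₀ + Σ ν·ξ):
  C: 806 − 1(351.4) = 454.6
  A: 0 + 2(351.4) − 1(472.8) = 230
  E: 0 + 2(472.8) = 945.7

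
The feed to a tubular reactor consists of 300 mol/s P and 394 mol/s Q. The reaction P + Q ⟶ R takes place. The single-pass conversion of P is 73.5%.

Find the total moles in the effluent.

P reacted = 0.735 × 300 = 220.5 mol/s; ν_P = −1, so ξ = 220.5/1 = 220.5 mol/s.
Outlet amounts (n = n₀ + ν ξ):
  P: 300 − 1(220.5) = 79.5
  Q: 394 − 1(220.5) = 173.5
  R: 0 + 1(220.5) = 220.5
Total out = 79.5 + 173.5 + 220.5 = 473.5 mol/s.

474 mol/s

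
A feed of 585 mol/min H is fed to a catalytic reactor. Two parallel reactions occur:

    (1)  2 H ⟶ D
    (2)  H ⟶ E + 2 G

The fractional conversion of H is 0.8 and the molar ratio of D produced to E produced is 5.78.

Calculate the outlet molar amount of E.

Conversion of H: H consumed = 0.8 × 585 = 468 mol/min = 2ξ₁ + 1ξ₂.
Selectivity: 1ξ₁ / (1ξ₂) = 5.78 → ξ₁ = 5.78 ξ₂.
Substitute: (2·5.78 + 1) ξ₂ = 468 → ξ₂ = 37.26 mol/min, ξ₁ = 215.4 mol/min.
Outlet amounts (n = n₀ + Σ ν·ξ):
  H: 585 − 2(215.4) − 1(37.26) = 117
  D: 0 + 1(215.4) = 215.4
  E: 0 + 1(37.26) = 37.26
  G: 0 + 2(37.26) = 74.52

37.3 mol/min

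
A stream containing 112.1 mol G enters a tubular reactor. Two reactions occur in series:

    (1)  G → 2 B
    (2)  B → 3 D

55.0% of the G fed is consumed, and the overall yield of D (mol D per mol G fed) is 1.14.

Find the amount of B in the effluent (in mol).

Conversion of G: G consumed = 1ξ₁ = 0.55 × 112.1 → ξ₁ = 61.66 mol.
Yield of D: 3ξ₂ / 112.1 = 1.14 → ξ₂ = 42.6 mol.
Outlet amounts (n = n₀ + Σ ν·ξ):
  G: 112.1 − 1(61.66) = 50.44
  B: 0 + 2(61.66) − 1(42.6) = 80.71
  D: 0 + 3(42.6) = 127.8

80.7 mol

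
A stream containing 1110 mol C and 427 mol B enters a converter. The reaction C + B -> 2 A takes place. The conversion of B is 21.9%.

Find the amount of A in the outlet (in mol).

187 mol

B reacted = 0.219 × 427 = 93.51 mol; ν_B = −1, so ξ = 93.51/1 = 93.51 mol.
Outlet amounts (n = n₀ + ν ξ):
  C: 1110 − 1(93.51) = 1016
  B: 427 − 1(93.51) = 333.5
  A: 0 + 2(93.51) = 187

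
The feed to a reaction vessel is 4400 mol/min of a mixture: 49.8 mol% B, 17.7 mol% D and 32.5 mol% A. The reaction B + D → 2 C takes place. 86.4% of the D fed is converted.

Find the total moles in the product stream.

D reacted = 0.864 × 778.8 = 672.9 mol/min; ν_D = −1, so ξ = 672.9/1 = 672.9 mol/min.
Outlet amounts (n = n₀ + ν ξ):
  B: 2191 − 1(672.9) = 1518
  D: 778.8 − 1(672.9) = 105.9
  C: 0 + 2(672.9) = 1346
  A: 1430 (inert)
Total out = 1518 + 105.9 + 1346 + 1430 = 4400 mol/min.

4400 mol/min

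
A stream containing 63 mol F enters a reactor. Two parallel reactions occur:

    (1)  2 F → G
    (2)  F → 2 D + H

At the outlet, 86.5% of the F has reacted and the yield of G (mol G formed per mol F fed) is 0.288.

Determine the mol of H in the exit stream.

18.2 mol

Yield of G: 1ξ₁ / 63 = 0.288 → ξ₁ = 18.14 mol.
Conversion of F: 2ξ₁ + 1ξ₂ = 0.865 × 63 = 54.49 → ξ₂ = 18.21 mol.
Outlet amounts (n = n₀ + Σ ν·ξ):
  F: 63 − 2(18.14) − 1(18.21) = 8.505
  G: 0 + 1(18.14) = 18.14
  D: 0 + 2(18.21) = 36.41
  H: 0 + 1(18.21) = 18.21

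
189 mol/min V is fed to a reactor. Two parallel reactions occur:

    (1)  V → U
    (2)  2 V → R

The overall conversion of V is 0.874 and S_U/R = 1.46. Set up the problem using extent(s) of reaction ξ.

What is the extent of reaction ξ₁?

Conversion of V: V consumed = 0.874 × 189 = 165.2 mol/min = 1ξ₁ + 2ξ₂.
Selectivity: 1ξ₁ / (1ξ₂) = 1.46 → ξ₁ = 1.46 ξ₂.
Substitute: (1·1.46 + 2) ξ₂ = 165.2 → ξ₂ = 47.74 mol/min, ξ₁ = 69.7 mol/min.
Outlet amounts (n = n₀ + Σ ν·ξ):
  V: 189 − 1(69.7) − 2(47.74) = 23.81
  U: 0 + 1(69.7) = 69.7
  R: 0 + 1(47.74) = 47.74

ξ₁ = 69.7 mol/min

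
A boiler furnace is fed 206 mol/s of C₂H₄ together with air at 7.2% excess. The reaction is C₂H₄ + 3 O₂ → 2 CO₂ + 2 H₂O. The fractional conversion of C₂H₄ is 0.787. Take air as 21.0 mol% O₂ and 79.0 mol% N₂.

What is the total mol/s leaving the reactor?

Stoichiometric O₂ = 3 × 206 = 618 mol/s; O₂ fed = 618 × 1.072 = 662.5 mol/s.
N₂ fed = 662.5 × 79/21 = 2492 mol/s.
Fuel reacted = 0.787 × 206 → ξ = 162.1 mol/s.
Outlet (n = n₀ + ν ξ):
  C₂H₄: 206 − 1(162.1) = 43.88
  O₂: 662.5 − 3(162.1) = 176.1
  N₂: 2492 (inert)
  CO₂: 0 + 2(162.1) = 324.2
  H₂O: 0 + 2(162.1) = 324.2
Total out = 43.88 + 176.1 + 2492 + 324.2 + 324.2 = 3361 mol/s.

3360 mol/s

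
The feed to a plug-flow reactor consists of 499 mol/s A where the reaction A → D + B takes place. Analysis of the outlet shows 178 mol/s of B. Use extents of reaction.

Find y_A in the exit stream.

For B: n = n₀ + 1ξ → 178 = 0 + 1ξ, giving ξ = 178 mol/s.
Outlet amounts (n = n₀ + ν ξ):
  A: 499 − 1(178) = 321
  D: 0 + 1(178) = 178
  B: 0 + 1(178) = 178
Total out = 677 mol/s; y_A = 321 / 677 = 0.4742.

0.474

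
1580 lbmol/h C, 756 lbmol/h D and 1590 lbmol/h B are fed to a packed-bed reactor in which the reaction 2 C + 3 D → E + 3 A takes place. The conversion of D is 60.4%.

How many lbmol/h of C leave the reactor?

1280 lbmol/h

D reacted = 0.604 × 756 = 456.6 lbmol/h; ν_D = −3, so ξ = 456.6/3 = 152.2 lbmol/h.
Outlet amounts (n = n₀ + ν ξ):
  C: 1580 − 2(152.2) = 1276
  D: 756 − 3(152.2) = 299.4
  E: 0 + 1(152.2) = 152.2
  A: 0 + 3(152.2) = 456.6
  B: 1590 (inert)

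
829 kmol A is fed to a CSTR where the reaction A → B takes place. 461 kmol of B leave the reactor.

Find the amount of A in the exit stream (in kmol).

For B: n = n₀ + 1ξ → 461 = 0 + 1ξ, giving ξ = 461 kmol.
Outlet amounts (n = n₀ + ν ξ):
  A: 829 − 1(461) = 368
  B: 0 + 1(461) = 461

368 kmol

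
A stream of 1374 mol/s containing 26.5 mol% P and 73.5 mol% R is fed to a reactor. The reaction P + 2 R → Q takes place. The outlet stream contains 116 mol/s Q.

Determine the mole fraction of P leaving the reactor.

0.217

For Q: n = n₀ + 1ξ → 116 = 0 + 1ξ, giving ξ = 116 mol/s.
Outlet amounts (n = n₀ + ν ξ):
  P: 364.1 − 1(116) = 248.1
  R: 1010 − 2(116) = 777.9
  Q: 0 + 1(116) = 116
Total out = 1142 mol/s; y_P = 248.1 / 1142 = 0.2173.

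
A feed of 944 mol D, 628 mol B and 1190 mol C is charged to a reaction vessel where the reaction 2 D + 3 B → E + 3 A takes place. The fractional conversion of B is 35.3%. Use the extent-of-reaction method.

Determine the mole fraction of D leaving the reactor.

B reacted = 0.353 × 628 = 221.7 mol; ν_B = −3, so ξ = 221.7/3 = 73.89 mol.
Outlet amounts (n = n₀ + ν ξ):
  D: 944 − 2(73.89) = 796.2
  B: 628 − 3(73.89) = 406.3
  E: 0 + 1(73.89) = 73.89
  A: 0 + 3(73.89) = 221.7
  C: 1190 (inert)
Total out = 2688 mol; y_D = 796.2 / 2688 = 0.2962.

0.296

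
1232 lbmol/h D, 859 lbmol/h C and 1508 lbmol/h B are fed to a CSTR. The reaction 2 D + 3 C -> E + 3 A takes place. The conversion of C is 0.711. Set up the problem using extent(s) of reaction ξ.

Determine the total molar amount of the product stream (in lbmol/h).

3400 lbmol/h

C reacted = 0.711 × 859 = 610.7 lbmol/h; ν_C = −3, so ξ = 610.7/3 = 203.6 lbmol/h.
Outlet amounts (n = n₀ + ν ξ):
  D: 1232 − 2(203.6) = 824.8
  C: 859 − 3(203.6) = 248.3
  E: 0 + 1(203.6) = 203.6
  A: 0 + 3(203.6) = 610.7
  B: 1508 (inert)
Total out = 824.8 + 248.3 + 203.6 + 610.7 + 1508 = 3395 lbmol/h.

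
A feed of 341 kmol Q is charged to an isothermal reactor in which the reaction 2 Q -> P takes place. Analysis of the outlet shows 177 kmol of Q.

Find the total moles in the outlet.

259 kmol

For Q: n = n₀ − 2ξ → 177 = 341 − 2ξ, giving ξ = 82 kmol.
Outlet amounts (n = n₀ + ν ξ):
  Q: 341 − 2(82) = 177
  P: 0 + 1(82) = 82
Total out = 177 + 82 = 259 kmol.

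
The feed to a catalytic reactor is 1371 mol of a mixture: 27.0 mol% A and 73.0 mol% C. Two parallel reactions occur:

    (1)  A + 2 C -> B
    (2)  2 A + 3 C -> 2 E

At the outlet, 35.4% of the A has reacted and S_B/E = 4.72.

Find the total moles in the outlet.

Conversion of A: A consumed = 0.354 × 370.2 = 131 mol = 1ξ₁ + 2ξ₂.
Selectivity: 1ξ₁ / (2ξ₂) = 4.72 → ξ₁ = 9.44 ξ₂.
Substitute: (1·9.44 + 2) ξ₂ = 131 → ξ₂ = 11.45 mol, ξ₁ = 108.1 mol.
Outlet amounts (n = n₀ + Σ ν·ξ):
  A: 370.2 − 1(108.1) − 2(11.45) = 239.1
  C: 1001 − 2(108.1) − 3(11.45) = 750.2
  B: 0 + 1(108.1) = 108.1
  E: 0 + 2(11.45) = 22.91
Total out = 239.1 + 750.2 + 108.1 + 22.91 = 1120 mol.

1120 mol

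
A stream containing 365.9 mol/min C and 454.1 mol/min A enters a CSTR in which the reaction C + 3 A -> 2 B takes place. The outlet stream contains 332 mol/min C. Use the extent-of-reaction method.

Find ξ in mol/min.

For C: n = n₀ − 1ξ → 332 = 365.9 − 1ξ, giving ξ = 33.9 mol/min.
Outlet amounts (n = n₀ + ν ξ):
  C: 365.9 − 1(33.9) = 332
  A: 454.1 − 3(33.9) = 352.4
  B: 0 + 2(33.9) = 67.8

ξ = 33.9 mol/min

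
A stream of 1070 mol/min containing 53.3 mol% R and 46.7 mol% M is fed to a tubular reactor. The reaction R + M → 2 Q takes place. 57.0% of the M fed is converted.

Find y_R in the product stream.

0.267

M reacted = 0.57 × 499.7 = 284.8 mol/min; ν_M = −1, so ξ = 284.8/1 = 284.8 mol/min.
Outlet amounts (n = n₀ + ν ξ):
  R: 570.3 − 1(284.8) = 285.5
  M: 499.7 − 1(284.8) = 214.9
  Q: 0 + 2(284.8) = 569.6
Total out = 1070 mol/min; y_R = 285.5 / 1070 = 0.2668.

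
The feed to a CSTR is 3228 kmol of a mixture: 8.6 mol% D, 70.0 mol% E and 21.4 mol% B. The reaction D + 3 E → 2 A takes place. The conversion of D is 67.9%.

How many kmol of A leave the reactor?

377 kmol

D reacted = 0.679 × 277.6 = 188.5 kmol; ν_D = −1, so ξ = 188.5/1 = 188.5 kmol.
Outlet amounts (n = n₀ + ν ξ):
  D: 277.6 − 1(188.5) = 89.11
  E: 2260 − 3(188.5) = 1694
  A: 0 + 2(188.5) = 377
  B: 690.8 (inert)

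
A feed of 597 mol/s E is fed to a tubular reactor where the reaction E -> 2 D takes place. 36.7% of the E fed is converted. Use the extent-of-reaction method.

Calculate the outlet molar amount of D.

E reacted = 0.367 × 597 = 219.1 mol/s; ν_E = −1, so ξ = 219.1/1 = 219.1 mol/s.
Outlet amounts (n = n₀ + ν ξ):
  E: 597 − 1(219.1) = 377.9
  D: 0 + 2(219.1) = 438.2

438 mol/s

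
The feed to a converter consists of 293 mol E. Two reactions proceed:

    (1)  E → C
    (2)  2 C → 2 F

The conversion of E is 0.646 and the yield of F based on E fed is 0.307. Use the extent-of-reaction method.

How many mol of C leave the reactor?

99.3 mol

Conversion of E: E consumed = 1ξ₁ = 0.646 × 293 → ξ₁ = 189.3 mol.
Yield of F: 2ξ₂ / 293 = 0.307 → ξ₂ = 44.98 mol.
Outlet amounts (n = n₀ + Σ ν·ξ):
  E: 293 − 1(189.3) = 103.7
  C: 0 + 1(189.3) − 2(44.98) = 99.33
  F: 0 + 2(44.98) = 89.95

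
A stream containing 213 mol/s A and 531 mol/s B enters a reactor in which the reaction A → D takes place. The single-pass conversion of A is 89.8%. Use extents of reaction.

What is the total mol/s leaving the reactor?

A reacted = 0.898 × 213 = 191.3 mol/s; ν_A = −1, so ξ = 191.3/1 = 191.3 mol/s.
Outlet amounts (n = n₀ + ν ξ):
  A: 213 − 1(191.3) = 21.73
  D: 0 + 1(191.3) = 191.3
  B: 531 (inert)
Total out = 21.73 + 191.3 + 531 = 744 mol/s.

744 mol/s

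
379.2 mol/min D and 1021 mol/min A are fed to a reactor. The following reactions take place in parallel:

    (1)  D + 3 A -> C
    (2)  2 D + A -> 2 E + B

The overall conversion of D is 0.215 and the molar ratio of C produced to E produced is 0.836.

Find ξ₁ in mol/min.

Conversion of D: D consumed = 0.215 × 379.2 = 81.53 mol/min = 1ξ₁ + 2ξ₂.
Selectivity: 1ξ₁ / (2ξ₂) = 0.836 → ξ₁ = 1.672 ξ₂.
Substitute: (1·1.672 + 2) ξ₂ = 81.53 → ξ₂ = 22.2 mol/min, ξ₁ = 37.12 mol/min.
Outlet amounts (n = n₀ + Σ ν·ξ):
  D: 379.2 − 1(37.12) − 2(22.2) = 297.7
  A: 1021 − 3(37.12) − 1(22.2) = 887.4
  C: 0 + 1(37.12) = 37.12
  E: 0 + 2(22.2) = 44.41
  B: 0 + 1(22.2) = 22.2

ξ₁ = 37.1 mol/min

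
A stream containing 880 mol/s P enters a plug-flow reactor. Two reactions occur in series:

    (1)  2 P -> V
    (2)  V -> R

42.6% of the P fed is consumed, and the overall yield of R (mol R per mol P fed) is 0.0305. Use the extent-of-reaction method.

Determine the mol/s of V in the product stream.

Conversion of P: P consumed = 2ξ₁ = 0.426 × 880 → ξ₁ = 187.4 mol/s.
Yield of R: 1ξ₂ / 880 = 0.0305 → ξ₂ = 26.84 mol/s.
Outlet amounts (n = n₀ + Σ ν·ξ):
  P: 880 − 2(187.4) = 505.1
  V: 0 + 1(187.4) − 1(26.84) = 160.6
  R: 0 + 1(26.84) = 26.84

161 mol/s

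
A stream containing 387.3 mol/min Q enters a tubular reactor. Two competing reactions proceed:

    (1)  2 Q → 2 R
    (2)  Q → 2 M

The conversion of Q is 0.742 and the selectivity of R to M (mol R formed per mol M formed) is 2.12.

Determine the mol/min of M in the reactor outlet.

110 mol/min

Conversion of Q: Q consumed = 0.742 × 387.3 = 287.4 mol/min = 2ξ₁ + 1ξ₂.
Selectivity: 2ξ₁ / (2ξ₂) = 2.12 → ξ₁ = 2.12 ξ₂.
Substitute: (2·2.12 + 1) ξ₂ = 287.4 → ξ₂ = 54.84 mol/min, ξ₁ = 116.3 mol/min.
Outlet amounts (n = n₀ + Σ ν·ξ):
  Q: 387.3 − 2(116.3) − 1(54.84) = 99.92
  R: 0 + 2(116.3) = 232.5
  M: 0 + 2(54.84) = 109.7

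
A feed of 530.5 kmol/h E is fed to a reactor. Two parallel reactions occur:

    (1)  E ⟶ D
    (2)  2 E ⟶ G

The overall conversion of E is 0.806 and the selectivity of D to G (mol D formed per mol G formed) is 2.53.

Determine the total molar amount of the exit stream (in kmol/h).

Conversion of E: E consumed = 0.806 × 530.5 = 427.6 kmol/h = 1ξ₁ + 2ξ₂.
Selectivity: 1ξ₁ / (1ξ₂) = 2.53 → ξ₁ = 2.53 ξ₂.
Substitute: (1·2.53 + 2) ξ₂ = 427.6 → ξ₂ = 94.39 kmol/h, ξ₁ = 238.8 kmol/h.
Outlet amounts (n = n₀ + Σ ν·ξ):
  E: 530.5 − 1(238.8) − 2(94.39) = 102.9
  D: 0 + 1(238.8) = 238.8
  G: 0 + 1(94.39) = 94.39
Total out = 102.9 + 238.8 + 94.39 = 436.1 kmol/h.

436 kmol/h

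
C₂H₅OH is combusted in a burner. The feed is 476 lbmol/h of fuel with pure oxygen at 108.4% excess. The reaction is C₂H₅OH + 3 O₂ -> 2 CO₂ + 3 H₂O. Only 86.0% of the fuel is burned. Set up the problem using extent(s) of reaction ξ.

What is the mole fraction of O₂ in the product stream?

Stoichiometric O₂ = 3 × 476 = 1428 lbmol/h; O₂ fed = 1428 × 2.084 = 2976 lbmol/h.
Fuel reacted = 0.86 × 476 → ξ = 409.4 lbmol/h.
Outlet (n = n₀ + ν ξ):
  C₂H₅OH: 476 − 1(409.4) = 66.64
  O₂: 2976 − 3(409.4) = 1748
  CO₂: 0 + 2(409.4) = 818.7
  H₂O: 0 + 3(409.4) = 1228
Total out = 3861 lbmol/h; y_O₂ = 1748 / 3861 = 0.4527.

0.453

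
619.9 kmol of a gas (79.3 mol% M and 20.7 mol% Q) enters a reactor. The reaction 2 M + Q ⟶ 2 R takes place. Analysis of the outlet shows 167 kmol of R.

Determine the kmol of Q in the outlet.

For R: n = n₀ + 2ξ → 167 = 0 + 2ξ, giving ξ = 83.5 kmol.
Outlet amounts (n = n₀ + ν ξ):
  M: 491.6 − 2(83.5) = 324.6
  Q: 128.3 − 1(83.5) = 44.82
  R: 0 + 2(83.5) = 167

44.8 kmol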